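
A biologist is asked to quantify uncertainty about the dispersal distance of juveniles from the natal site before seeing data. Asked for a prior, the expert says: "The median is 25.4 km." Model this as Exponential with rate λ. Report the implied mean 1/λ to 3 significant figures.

mean ≈ 36.6 km

Exponential median = ln 2 / λ, so λ = ln 2 / 25.4 = 0.0273.
Mean = 1/λ = 36.6 km.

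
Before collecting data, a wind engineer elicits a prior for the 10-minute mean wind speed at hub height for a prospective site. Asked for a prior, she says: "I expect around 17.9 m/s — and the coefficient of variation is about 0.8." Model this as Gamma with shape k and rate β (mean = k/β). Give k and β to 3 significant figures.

For Gamma(k, rate β): mean = k/β, variance = k/β², so CV = 1/√k.
CV = 0.8, hence k = 1/CV² = 1.56.
Then β = k/mean = 1.56/17.9 = 0.0873.

k ≈ 1.56, β ≈ 0.0873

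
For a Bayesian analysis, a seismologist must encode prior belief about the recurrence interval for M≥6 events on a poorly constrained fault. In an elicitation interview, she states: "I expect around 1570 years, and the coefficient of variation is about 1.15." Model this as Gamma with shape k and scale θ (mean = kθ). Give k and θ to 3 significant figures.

k ≈ 0.756, θ ≈ 2080

For Gamma(k, scale θ): mean = kθ, variance = kθ², so CV = 1/√k.
CV = 1.15, hence k = 1/CV² = 0.756.
Then θ = mean/k = 1570/0.756 = 2080.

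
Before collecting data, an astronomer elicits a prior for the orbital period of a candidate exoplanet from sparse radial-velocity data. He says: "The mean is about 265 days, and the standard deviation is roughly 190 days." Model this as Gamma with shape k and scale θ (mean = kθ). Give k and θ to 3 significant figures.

k ≈ 1.95, θ ≈ 136

For Gamma(k, scale θ): mean = kθ, variance = kθ², so CV = 1/√k.
CV = SD/mean = 190/265 = 0.717, hence k = 1/CV² = 1.95.
Then θ = mean/k = 265/1.95 = 136.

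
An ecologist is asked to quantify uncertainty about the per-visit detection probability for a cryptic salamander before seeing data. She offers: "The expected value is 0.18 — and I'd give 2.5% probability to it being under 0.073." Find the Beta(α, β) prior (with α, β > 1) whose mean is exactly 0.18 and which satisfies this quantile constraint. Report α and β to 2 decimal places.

α ≈ 6.25, β ≈ 28.47

With mean 0.18 fixed, write α = 0.18s, β = 0.82s where s = α+β.
Need P(θ < 0.073) = 0.025 under Beta(0.18s, 0.82s). Normal approximation: (q−m)/√(m(1−m)/s) ≈ z_{0.025} = -1.96, so s ≈ 0.18·0.82·(-1.96)²/(0.073−0.18)² = 49.5.
At s = 49.5: P(θ<0.073) ≈ 0.009. Adjusting to match 0.025 gives s ≈ 34.72.
So α = 0.18·34.72 ≈ 6.25, β = 0.82·34.72 ≈ 28.47.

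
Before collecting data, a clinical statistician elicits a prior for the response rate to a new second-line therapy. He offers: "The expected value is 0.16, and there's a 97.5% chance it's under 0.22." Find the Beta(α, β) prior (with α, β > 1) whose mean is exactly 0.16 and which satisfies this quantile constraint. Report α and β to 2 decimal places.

With mean 0.16 fixed, write α = 0.16s, β = 0.84s where s = α+β.
Need P(θ < 0.22) = 0.975 under Beta(0.16s, 0.84s). Normal approximation: (q−m)/√(m(1−m)/s) ≈ z_{0.975} = 1.96, so s ≈ 0.16·0.84·(1.96)²/(0.22−0.16)² = 143.4.
At s = 143.4: P(θ<0.22) ≈ 0.968. Adjusting to match 0.975 gives s ≈ 162.38.
So α = 0.16·162.38 ≈ 25.98, β = 0.84·162.38 ≈ 136.40.

α ≈ 25.98, β ≈ 136.40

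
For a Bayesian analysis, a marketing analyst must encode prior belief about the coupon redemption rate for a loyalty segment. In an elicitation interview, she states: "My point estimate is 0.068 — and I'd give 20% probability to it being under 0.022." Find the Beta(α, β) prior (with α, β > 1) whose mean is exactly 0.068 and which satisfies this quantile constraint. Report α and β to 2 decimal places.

α ≈ 1.36, β ≈ 18.62

With mean 0.068 fixed, write α = 0.068s, β = 0.932s where s = α+β.
Need P(θ < 0.022) = 0.2 under Beta(0.068s, 0.932s). Normal approximation: (q−m)/√(m(1−m)/s) ≈ z_{0.2} = -0.842, so s ≈ 0.068·0.932·(-0.842)²/(0.022−0.068)² = 21.2.
At s = 21.2: P(θ<0.022) ≈ 0.188. Adjusting to match 0.2 gives s ≈ 19.98.
So α = 0.068·19.98 ≈ 1.36, β = 0.932·19.98 ≈ 18.62.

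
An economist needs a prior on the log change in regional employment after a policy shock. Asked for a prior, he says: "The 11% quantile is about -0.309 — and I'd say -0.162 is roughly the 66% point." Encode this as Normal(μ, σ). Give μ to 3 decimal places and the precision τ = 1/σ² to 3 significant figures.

The p-quantile of Normal(μ,σ) is μ + z_p·σ, with z_{0.11} = -1.227 and z_{0.66} = 0.4125.
Eliminate σ: μ = (z₂·x₁ − z₁·x₂)/(z₂ − z₁) = (0.4125·-0.309 − (-1.227)·-0.162)/1.639 = -0.199.
Then σ = (x₂ − x₁)/(z₂ − z₁) = (-0.162 − -0.309)/1.639 = 0.090.
Precision τ = 1/σ² = 1/0.08969² = 124.

μ = -0.199, τ = 124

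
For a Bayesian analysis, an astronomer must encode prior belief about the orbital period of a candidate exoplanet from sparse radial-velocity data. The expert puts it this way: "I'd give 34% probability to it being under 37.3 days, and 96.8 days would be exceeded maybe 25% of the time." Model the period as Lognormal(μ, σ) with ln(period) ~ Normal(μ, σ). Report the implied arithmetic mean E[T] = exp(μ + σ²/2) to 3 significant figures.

E[T] ≈ 78.7 days

If T ~ Lognormal(μ,σ) then ln T ~ Normal(μ,σ), so the p-quantile of ln T is μ + z_p·σ.
ln(37.3) = 3.619 and ln(96.8) = 4.573; z_{0.34} = -0.4125, z_{0.75} = 0.6745.
σ = (4.573 − 3.619)/(0.6745 − (-0.4125)) = 0.877.
μ = 3.619 − (-0.4125)·0.877 = 3.981.
E[T] = exp(μ + σ²/2) = exp(3.981 + 0.3849) = 78.7 days.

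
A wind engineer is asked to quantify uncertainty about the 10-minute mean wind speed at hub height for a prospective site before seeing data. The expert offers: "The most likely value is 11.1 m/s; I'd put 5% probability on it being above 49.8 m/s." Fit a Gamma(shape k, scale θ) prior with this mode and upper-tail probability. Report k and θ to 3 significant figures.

Gamma(k,θ) with k>1 has mode (k−1)θ, so θ = 11.1/(k−1).
Need P(X < 49.8) = 0.95 with θ tied to k this way. Start at k = 2, θ = 11.1: P(X<49.8) ≈ 0.938.
Too low — raise k to concentrate. Iterating converges to k ≈ 2.09.
Then θ = 11.1/(2.09−1) ≈ 10.2.

k ≈ 2.09, θ ≈ 10.2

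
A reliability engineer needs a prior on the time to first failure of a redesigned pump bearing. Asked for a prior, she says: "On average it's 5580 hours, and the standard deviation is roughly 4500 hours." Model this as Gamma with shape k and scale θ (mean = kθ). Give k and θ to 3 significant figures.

k ≈ 1.54, θ ≈ 3630

For Gamma(k, scale θ): mean = kθ, variance = kθ², so CV = 1/√k.
CV = SD/mean = 4500/5580 = 0.8065, hence k = 1/CV² = 1.54.
Then θ = mean/k = 5580/1.54 = 3630.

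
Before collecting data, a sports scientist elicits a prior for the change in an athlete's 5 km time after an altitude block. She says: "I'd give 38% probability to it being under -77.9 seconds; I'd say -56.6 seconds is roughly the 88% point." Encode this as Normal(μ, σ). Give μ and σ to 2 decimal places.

The p-quantile of Normal(μ,σ) is μ + z_p·σ, with z_{0.38} = -0.3055 and z_{0.88} = 1.175.
Eliminate σ: μ = (z₂·x₁ − z₁·x₂)/(z₂ − z₁) = (1.175·-77.9 − (-0.3055)·-56.6)/1.48 = -73.50.
Then σ = (x₂ − x₁)/(z₂ − z₁) = (-56.6 − -77.9)/1.48 = 14.39.

μ = -73.50, σ = 14.39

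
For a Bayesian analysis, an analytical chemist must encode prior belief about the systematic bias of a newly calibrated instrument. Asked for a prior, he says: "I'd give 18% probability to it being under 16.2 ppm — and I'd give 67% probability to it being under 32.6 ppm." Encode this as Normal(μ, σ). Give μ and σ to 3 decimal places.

μ = 27.277, σ = 12.101

For Normal(μ,σ), the p-quantile is μ + z_p·σ. Here z_{0.18} = -0.9154, z_{0.67} = 0.4399.
So 16.2 = μ − 0.9154σ and 32.6 = μ + 0.4399σ.
Subtracting: σ = (32.6 − 16.2)/(0.4399 − (-0.9154)) = 12.101.
Then μ = 16.2 − (-0.9154)·12.101 = 27.277.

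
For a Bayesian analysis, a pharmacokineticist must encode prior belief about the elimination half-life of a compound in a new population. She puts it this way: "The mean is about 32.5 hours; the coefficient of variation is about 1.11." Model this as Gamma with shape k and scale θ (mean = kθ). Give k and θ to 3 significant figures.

k ≈ 0.812, θ ≈ 40

For Gamma(k, scale θ): mean = kθ, variance = kθ², so CV = 1/√k.
CV = 1.11, hence k = 1/CV² = 0.812.
Then θ = mean/k = 32.5/0.812 = 40.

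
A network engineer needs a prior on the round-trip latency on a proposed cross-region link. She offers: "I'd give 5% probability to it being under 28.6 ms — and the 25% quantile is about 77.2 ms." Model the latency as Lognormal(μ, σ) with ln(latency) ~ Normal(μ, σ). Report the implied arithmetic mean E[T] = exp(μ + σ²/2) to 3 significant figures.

If T ~ Lognormal(μ,σ) then ln T ~ Normal(μ,σ), so the p-quantile of ln T is μ + z_p·σ.
ln(28.6) = 3.353 and ln(77.2) = 4.346; z_{0.05} = -1.645, z_{0.25} = -0.6745.
σ = (4.346 − 3.353)/(-0.6745 − (-1.645)) = 1.023.
μ = 3.353 − (-1.645)·1.023 = 5.037.
E[T] = exp(μ + σ²/2) = exp(5.037 + 0.5236) = 260 ms.

E[T] ≈ 260 ms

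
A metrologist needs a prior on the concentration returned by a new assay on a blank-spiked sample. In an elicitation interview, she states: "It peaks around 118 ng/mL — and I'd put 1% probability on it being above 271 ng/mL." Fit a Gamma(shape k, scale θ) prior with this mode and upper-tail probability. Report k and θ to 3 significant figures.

k ≈ 7.91, θ ≈ 17.1

Gamma(k,θ) with k>1 has mode (k−1)θ, so θ = 118/(k−1).
Need P(X < 271) = 0.99 with θ tied to k this way. Start at k = 2, θ = 118: P(X<271) ≈ 0.668.
Too low — raise k to concentrate. Iterating converges to k ≈ 7.91.
Then θ = 118/(7.91−1) ≈ 17.1.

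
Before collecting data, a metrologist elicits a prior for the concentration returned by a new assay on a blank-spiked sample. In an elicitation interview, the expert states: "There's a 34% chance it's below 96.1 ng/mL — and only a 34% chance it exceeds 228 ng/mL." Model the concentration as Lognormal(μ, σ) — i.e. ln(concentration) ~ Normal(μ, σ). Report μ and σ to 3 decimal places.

μ ≈ 4.997, σ ≈ 1.047

If T ~ Lognormal(μ,σ) then ln T ~ Normal(μ,σ), so the p-quantile of ln T is μ + z_p·σ.
ln(96.1) = 4.565 and ln(228) = 5.429; z_{0.34} = -0.4125, z_{0.66} = 0.4125.
σ = (5.429 − 4.565)/(0.4125 − (-0.4125)) = 1.047.
μ = 4.565 − (-0.4125)·1.047 = 4.997.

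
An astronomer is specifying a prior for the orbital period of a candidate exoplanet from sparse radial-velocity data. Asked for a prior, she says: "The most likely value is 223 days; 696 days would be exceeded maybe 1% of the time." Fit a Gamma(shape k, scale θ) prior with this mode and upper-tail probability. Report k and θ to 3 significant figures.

k ≈ 4.44, θ ≈ 64.8

Gamma(k,θ) with k>1 has mode (k−1)θ, so θ = 223/(k−1).
Need P(X < 696) = 0.99 with θ tied to k this way. Start at k = 2, θ = 223: P(X<696) ≈ 0.818.
Too low — raise k to concentrate. Iterating converges to k ≈ 4.44.
Then θ = 223/(4.44−1) ≈ 64.8.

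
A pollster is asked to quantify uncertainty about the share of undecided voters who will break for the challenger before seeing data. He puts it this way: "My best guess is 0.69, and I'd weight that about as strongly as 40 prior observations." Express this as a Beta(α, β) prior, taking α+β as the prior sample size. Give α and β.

Under the effective-sample-size interpretation, Beta(α, β) has prior mean α/(α+β) and prior sample size α+β.
So α+β = 40 and α/(α+β) = 0.69, giving α = 0.69·40 = 27.6 and β = 40 − 27.6 = 12.4.

α = 27.6, β = 12.4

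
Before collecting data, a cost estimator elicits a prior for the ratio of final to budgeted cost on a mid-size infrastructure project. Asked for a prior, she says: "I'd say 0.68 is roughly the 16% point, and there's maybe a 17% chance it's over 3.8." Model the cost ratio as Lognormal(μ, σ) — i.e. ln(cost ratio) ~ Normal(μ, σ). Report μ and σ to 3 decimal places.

μ ≈ 0.492, σ ≈ 0.883

If T ~ Lognormal(μ,σ) then ln T ~ Normal(μ,σ), so the p-quantile of ln T is μ + z_p·σ.
ln(0.68) = -0.3857 and ln(3.8) = 1.335; z_{0.16} = -0.9945, z_{0.83} = 0.9542.
σ = (1.335 − -0.3857)/(0.9542 − (-0.9945)) = 0.883.
μ = -0.3857 − (-0.9945)·0.883 = 0.492.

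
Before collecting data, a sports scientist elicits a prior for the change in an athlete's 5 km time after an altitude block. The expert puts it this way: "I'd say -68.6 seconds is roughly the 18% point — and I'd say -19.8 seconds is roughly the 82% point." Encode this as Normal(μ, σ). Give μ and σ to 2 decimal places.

μ = -44.20, σ = 26.66

For Normal(μ,σ), the p-quantile is μ + z_p·σ. Here z_{0.18} = -0.9154, z_{0.82} = 0.9154.
So -68.6 = μ − 0.9154σ and -19.8 = μ + 0.9154σ.
Subtracting: σ = (-19.8 − -68.6)/(0.9154 − (-0.9154)) = 26.66.
Then μ = -68.6 − (-0.9154)·26.66 = -44.20.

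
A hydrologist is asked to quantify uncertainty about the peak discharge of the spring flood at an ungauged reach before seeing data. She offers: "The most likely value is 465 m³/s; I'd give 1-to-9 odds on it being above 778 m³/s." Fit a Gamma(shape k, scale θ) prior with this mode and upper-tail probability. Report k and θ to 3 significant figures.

Gamma(k,θ) with k>1 has mode (k−1)θ, so θ = 465/(k−1).
Need P(X < 778) = 0.9 with θ tied to k this way. Start at k = 2, θ = 465: P(X<778) ≈ 0.498.
Too low — raise k to concentrate. Iterating converges to k ≈ 8.13.
Then θ = 465/(8.13−1) ≈ 65.2.

k ≈ 8.13, θ ≈ 65.2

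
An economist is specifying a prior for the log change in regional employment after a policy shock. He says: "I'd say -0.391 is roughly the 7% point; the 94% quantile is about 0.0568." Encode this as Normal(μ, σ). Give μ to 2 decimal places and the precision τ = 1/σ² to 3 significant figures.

The p-quantile of Normal(μ,σ) is μ + z_p·σ, with z_{0.07} = -1.476 and z_{0.94} = 1.555.
Eliminate σ: μ = (z₂·x₁ − z₁·x₂)/(z₂ − z₁) = (1.555·-0.391 − (-1.476)·0.0568)/3.031 = -0.17.
Then σ = (x₂ − x₁)/(z₂ − z₁) = (0.0568 − -0.391)/3.031 = 0.15.
Precision τ = 1/σ² = 1/0.1478² = 45.8.

μ = -0.17, τ = 45.8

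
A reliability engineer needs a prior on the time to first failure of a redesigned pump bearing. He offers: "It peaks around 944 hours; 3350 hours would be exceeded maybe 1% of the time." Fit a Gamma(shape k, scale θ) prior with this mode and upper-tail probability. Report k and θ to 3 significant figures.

Gamma(k,θ) with k>1 has mode (k−1)θ, so θ = 944/(k−1).
Need P(X < 3350) = 0.99 with θ tied to k this way. Start at k = 2, θ = 944: P(X<3350) ≈ 0.869.
Too low — raise k to concentrate. Iterating converges to k ≈ 3.69.
Then θ = 944/(3.69−1) ≈ 351.

k ≈ 3.69, θ ≈ 351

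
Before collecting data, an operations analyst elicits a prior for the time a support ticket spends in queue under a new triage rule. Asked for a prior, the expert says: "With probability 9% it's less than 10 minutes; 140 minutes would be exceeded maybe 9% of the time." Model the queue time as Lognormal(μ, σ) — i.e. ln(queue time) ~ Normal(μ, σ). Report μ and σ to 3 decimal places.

μ ≈ 3.622, σ ≈ 0.984

If T ~ Lognormal(μ,σ) then ln T ~ Normal(μ,σ), so the p-quantile of ln T is μ + z_p·σ.
ln(10) = 2.303 and ln(140) = 4.942; z_{0.09} = -1.341, z_{0.91} = 1.341.
σ = (4.942 − 2.303)/(1.341 − (-1.341)) = 0.984.
μ = 2.303 − (-1.341)·0.984 = 3.622.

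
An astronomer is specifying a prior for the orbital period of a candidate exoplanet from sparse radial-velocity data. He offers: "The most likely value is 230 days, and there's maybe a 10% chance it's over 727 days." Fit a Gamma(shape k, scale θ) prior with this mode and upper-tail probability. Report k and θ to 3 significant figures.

k ≈ 2.43, θ ≈ 161

Gamma(k,θ) with k>1 has mode (k−1)θ, so θ = 230/(k−1).
Need P(X < 727) = 0.9 with θ tied to k this way. Start at k = 2, θ = 230: P(X<727) ≈ 0.824.
Too low — raise k to concentrate. Iterating converges to k ≈ 2.43.
Then θ = 230/(2.43−1) ≈ 161.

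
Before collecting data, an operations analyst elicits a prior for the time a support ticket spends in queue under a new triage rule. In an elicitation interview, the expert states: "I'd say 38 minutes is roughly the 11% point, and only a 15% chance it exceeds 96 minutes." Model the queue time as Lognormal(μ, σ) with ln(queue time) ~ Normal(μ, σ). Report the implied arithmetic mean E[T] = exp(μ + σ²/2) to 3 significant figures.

If T ~ Lognormal(μ,σ) then ln T ~ Normal(μ,σ), so the p-quantile of ln T is μ + z_p·σ.
ln(38) = 3.638 and ln(96) = 4.564; z_{0.11} = -1.227, z_{0.85} = 1.036.
σ = (4.564 − 3.638)/(1.036 − (-1.227)) = 0.410.
μ = 3.638 − (-1.227)·0.410 = 4.140.
E[T] = exp(μ + σ²/2) = exp(4.140 + 0.0839) = 68.3 minutes.

E[T] ≈ 68.3 minutes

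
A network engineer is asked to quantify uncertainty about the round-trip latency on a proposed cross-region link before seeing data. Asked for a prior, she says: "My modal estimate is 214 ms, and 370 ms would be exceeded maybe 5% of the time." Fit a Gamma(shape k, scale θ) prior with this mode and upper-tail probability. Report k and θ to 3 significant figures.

k ≈ 10.3, θ ≈ 23

Gamma(k,θ) with k>1 has mode (k−1)θ, so θ = 214/(k−1).
Need P(X < 370) = 0.95 with θ tied to k this way. Start at k = 2, θ = 214: P(X<370) ≈ 0.516.
Too low — raise k to concentrate. Iterating converges to k ≈ 10.3.
Then θ = 214/(10.3−1) ≈ 23.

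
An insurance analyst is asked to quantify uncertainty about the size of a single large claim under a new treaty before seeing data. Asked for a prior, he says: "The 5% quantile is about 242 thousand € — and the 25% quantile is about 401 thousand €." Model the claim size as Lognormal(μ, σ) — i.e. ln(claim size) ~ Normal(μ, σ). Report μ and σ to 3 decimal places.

If T ~ Lognormal(μ,σ) then ln T ~ Normal(μ,σ), so the p-quantile of ln T is μ + z_p·σ.
ln(242) = 5.489 and ln(401) = 5.994; z_{0.05} = -1.645, z_{0.25} = -0.6745.
σ = (5.994 − 5.489)/(-0.6745 − (-1.645)) = 0.520.
μ = 5.489 − (-1.645)·0.520 = 6.345.

μ ≈ 6.345, σ ≈ 0.520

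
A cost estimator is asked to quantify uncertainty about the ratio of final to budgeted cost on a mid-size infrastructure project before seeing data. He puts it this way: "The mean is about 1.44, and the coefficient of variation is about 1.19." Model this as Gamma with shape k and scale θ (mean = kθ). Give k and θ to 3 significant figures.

k ≈ 0.706, θ ≈ 2.04

For Gamma(k, scale θ): mean = kθ, variance = kθ², so CV = 1/√k.
CV = 1.19, hence k = 1/CV² = 0.706.
Then θ = mean/k = 1.44/0.706 = 2.04.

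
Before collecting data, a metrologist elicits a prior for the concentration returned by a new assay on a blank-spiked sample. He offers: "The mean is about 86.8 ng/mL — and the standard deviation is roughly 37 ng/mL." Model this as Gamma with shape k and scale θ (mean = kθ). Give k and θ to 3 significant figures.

k ≈ 5.5, θ ≈ 15.8

For Gamma(k, scale θ): mean = kθ, variance = kθ², so CV = 1/√k.
CV = SD/mean = 37/86.8 = 0.4263, hence k = 1/CV² = 5.5.
Then θ = mean/k = 86.8/5.5 = 15.8.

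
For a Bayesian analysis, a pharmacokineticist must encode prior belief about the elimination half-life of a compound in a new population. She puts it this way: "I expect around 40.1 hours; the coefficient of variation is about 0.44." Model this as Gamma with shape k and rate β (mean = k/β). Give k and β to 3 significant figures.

k ≈ 5.17, β ≈ 0.129

For Gamma(k, rate β): mean = k/β, variance = k/β², so CV = 1/√k.
CV = 0.44, hence k = 1/CV² = 5.17.
Then β = k/mean = 5.17/40.1 = 0.129.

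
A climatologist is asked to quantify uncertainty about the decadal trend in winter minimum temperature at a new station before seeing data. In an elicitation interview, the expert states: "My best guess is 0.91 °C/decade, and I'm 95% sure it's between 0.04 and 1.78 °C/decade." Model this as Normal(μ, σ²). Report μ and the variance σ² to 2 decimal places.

A symmetric 95% interval runs μ ± z·σ with z = 1.96.
Half-width = 0.87, so σ = 0.87/1.96 = 0.444 and σ² = 0.20.
μ is the stated best guess, 0.91.

μ = 0.91, σ² = 0.20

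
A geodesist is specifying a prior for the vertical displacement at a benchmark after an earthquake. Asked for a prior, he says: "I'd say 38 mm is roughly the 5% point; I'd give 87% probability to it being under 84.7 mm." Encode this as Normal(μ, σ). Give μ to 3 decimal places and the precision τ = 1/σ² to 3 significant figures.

For Normal(μ,σ), the p-quantile is μ + z_p·σ. Here z_{0.05} = -1.645, z_{0.87} = 1.126.
So 38 = μ − 1.645σ and 84.7 = μ + 1.126σ.
Subtracting: σ = (84.7 − 38)/(1.126 − (-1.645)) = 16.852.
Then μ = 38 − (-1.645)·16.852 = 65.718.
Precision τ = 1/σ² = 1/16.85² = 0.00352.

μ = 65.718, τ = 0.00352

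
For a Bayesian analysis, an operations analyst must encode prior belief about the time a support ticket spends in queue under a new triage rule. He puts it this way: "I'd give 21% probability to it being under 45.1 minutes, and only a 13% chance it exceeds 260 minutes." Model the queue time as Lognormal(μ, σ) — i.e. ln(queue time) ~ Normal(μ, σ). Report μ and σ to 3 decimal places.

If T ~ Lognormal(μ,σ) then ln T ~ Normal(μ,σ), so the p-quantile of ln T is μ + z_p·σ.
ln(45.1) = 3.809 and ln(260) = 5.561; z_{0.21} = -0.8064, z_{0.87} = 1.126.
σ = (5.561 − 3.809)/(1.126 − (-0.8064)) = 0.906.
μ = 3.809 − (-0.8064)·0.906 = 4.540.

μ ≈ 4.540, σ ≈ 0.906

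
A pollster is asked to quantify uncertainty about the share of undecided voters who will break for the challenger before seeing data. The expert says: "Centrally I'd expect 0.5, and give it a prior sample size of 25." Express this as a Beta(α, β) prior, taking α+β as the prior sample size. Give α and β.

Under the effective-sample-size interpretation, Beta(α, β) has prior mean α/(α+β) and prior sample size α+β.
So α+β = 25 and α/(α+β) = 0.5, giving α = 0.5·25 = 12.5 and β = 25 − 12.5 = 12.5.

α = 12.5, β = 12.5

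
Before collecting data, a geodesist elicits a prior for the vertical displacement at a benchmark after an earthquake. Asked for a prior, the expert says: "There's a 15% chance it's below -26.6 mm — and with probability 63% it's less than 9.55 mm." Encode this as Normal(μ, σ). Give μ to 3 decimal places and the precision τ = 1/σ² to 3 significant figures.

μ = 0.782, τ = 0.00143

The p-quantile of Normal(μ,σ) is μ + z_p·σ, with z_{0.15} = -1.036 and z_{0.63} = 0.3319.
Eliminate σ: μ = (z₂·x₁ − z₁·x₂)/(z₂ − z₁) = (0.3319·-26.6 − (-1.036)·9.55)/1.368 = 0.782.
Then σ = (x₂ − x₁)/(z₂ − z₁) = (9.55 − -26.6)/1.368 = 26.420.
Precision τ = 1/σ² = 1/26.42² = 0.00143.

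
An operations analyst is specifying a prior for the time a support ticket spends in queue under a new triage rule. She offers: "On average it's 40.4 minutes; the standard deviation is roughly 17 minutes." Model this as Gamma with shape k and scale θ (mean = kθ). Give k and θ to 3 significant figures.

k ≈ 5.65, θ ≈ 7.15

For Gamma(k, scale θ): mean = kθ, variance = kθ², so CV = 1/√k.
CV = SD/mean = 17/40.4 = 0.4208, hence k = 1/CV² = 5.65.
Then θ = mean/k = 40.4/5.65 = 7.15.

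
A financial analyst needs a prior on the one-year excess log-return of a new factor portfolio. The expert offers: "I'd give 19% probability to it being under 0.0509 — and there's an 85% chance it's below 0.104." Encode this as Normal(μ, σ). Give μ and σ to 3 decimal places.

The p-quantile of Normal(μ,σ) is μ + z_p·σ, with z_{0.19} = -0.8779 and z_{0.85} = 1.036.
Eliminate σ: μ = (z₂·x₁ − z₁·x₂)/(z₂ − z₁) = (1.036·0.0509 − (-0.8779)·0.104)/1.914 = 0.075.
Then σ = (x₂ − x₁)/(z₂ − z₁) = (0.104 − 0.0509)/1.914 = 0.028.

μ = 0.075, σ = 0.028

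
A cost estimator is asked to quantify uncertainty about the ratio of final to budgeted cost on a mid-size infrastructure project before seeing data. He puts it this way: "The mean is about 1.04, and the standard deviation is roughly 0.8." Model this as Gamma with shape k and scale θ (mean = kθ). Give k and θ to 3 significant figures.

For Gamma(k, scale θ): mean = kθ, variance = kθ², so CV = 1/√k.
CV = SD/mean = 0.8/1.04 = 0.7692, hence k = 1/CV² = 1.69.
Then θ = mean/k = 1.04/1.69 = 0.615.

k ≈ 1.69, θ ≈ 0.615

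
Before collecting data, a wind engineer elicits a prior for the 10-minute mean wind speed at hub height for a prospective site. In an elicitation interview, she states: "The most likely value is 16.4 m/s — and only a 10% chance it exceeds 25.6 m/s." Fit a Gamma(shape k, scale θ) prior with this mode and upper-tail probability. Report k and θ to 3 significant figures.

k ≈ 10.4, θ ≈ 1.74

Gamma(k,θ) with k>1 has mode (k−1)θ, so θ = 16.4/(k−1).
Need P(X < 25.6) = 0.9 with θ tied to k this way. Start at k = 2, θ = 16.4: P(X<25.6) ≈ 0.462.
Too low — raise k to concentrate. Iterating converges to k ≈ 10.4.
Then θ = 16.4/(10.4−1) ≈ 1.74.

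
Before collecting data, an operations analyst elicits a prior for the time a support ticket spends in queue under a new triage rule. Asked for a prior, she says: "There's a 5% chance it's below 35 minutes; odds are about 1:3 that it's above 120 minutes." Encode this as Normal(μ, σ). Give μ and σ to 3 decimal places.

μ = 95.281, σ = 36.648

The p-quantile of Normal(μ,σ) is μ + z_p·σ, with z_{0.05} = -1.645 and z_{0.75} = 0.6745.
Eliminate σ: μ = (z₂·x₁ − z₁·x₂)/(z₂ − z₁) = (0.6745·35 − (-1.645)·120)/2.319 = 95.281.
Then σ = (x₂ − x₁)/(z₂ − z₁) = (120 − 35)/2.319 = 36.648.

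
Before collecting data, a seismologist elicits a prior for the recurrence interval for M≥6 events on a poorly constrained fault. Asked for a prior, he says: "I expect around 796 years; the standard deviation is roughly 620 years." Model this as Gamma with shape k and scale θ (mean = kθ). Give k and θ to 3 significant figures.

k ≈ 1.65, θ ≈ 483

For Gamma(k, scale θ): mean = kθ, variance = kθ², so CV = 1/√k.
CV = SD/mean = 620/796 = 0.7789, hence k = 1/CV² = 1.65.
Then θ = mean/k = 796/1.65 = 483.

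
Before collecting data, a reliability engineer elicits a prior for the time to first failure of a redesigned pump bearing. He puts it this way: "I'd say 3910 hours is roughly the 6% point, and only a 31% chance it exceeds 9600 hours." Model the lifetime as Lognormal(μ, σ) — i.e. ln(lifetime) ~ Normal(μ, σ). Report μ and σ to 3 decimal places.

μ ≈ 8.952, σ ≈ 0.438

If T ~ Lognormal(μ,σ) then ln T ~ Normal(μ,σ), so the p-quantile of ln T is μ + z_p·σ.
ln(3910) = 8.271 and ln(9600) = 9.17; z_{0.06} = -1.555, z_{0.69} = 0.4959.
σ = (9.17 − 8.271)/(0.4959 − (-1.555)) = 0.438.
μ = 8.271 − (-1.555)·0.438 = 8.952.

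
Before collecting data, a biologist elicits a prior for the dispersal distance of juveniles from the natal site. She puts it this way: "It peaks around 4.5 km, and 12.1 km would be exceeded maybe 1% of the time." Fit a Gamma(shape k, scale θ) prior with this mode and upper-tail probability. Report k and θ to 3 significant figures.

Gamma(k,θ) with k>1 has mode (k−1)θ, so θ = 4.5/(k−1).
Need P(X < 12.1) = 0.99 with θ tied to k this way. Start at k = 2, θ = 4.5: P(X<12.1) ≈ 0.749.
Too low — raise k to concentrate. Iterating converges to k ≈ 5.72.
Then θ = 4.5/(5.72−1) ≈ 0.953.

k ≈ 5.72, θ ≈ 0.953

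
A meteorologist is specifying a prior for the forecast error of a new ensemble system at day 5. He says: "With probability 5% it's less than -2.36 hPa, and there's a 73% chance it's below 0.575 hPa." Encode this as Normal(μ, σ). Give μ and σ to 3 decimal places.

μ = -0.222, σ = 1.300

For Normal(μ,σ), the p-quantile is μ + z_p·σ. Here z_{0.05} = -1.645, z_{0.73} = 0.6128.
So -2.36 = μ − 1.645σ and 0.575 = μ + 0.6128σ.
Subtracting: σ = (0.575 − -2.36)/(0.6128 − (-1.645)) = 1.300.
Then μ = -2.36 − (-1.645)·1.300 = -0.222.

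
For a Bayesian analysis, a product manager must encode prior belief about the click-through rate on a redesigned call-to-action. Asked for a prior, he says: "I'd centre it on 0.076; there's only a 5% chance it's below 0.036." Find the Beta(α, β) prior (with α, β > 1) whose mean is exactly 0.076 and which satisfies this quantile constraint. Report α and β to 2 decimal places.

With mean 0.076 fixed, write α = 0.076s, β = 0.924s where s = α+β.
Need P(θ < 0.036) = 0.05 under Beta(0.076s, 0.924s). Normal approximation: (q−m)/√(m(1−m)/s) ≈ z_{0.05} = -1.64, so s ≈ 0.076·0.924·(-1.64)²/(0.036−0.076)² = 118.7.
At s = 118.7: P(θ<0.036) ≈ 0.026. Adjusting to match 0.05 gives s ≈ 88.71.
So α = 0.076·88.71 ≈ 6.74, β = 0.924·88.71 ≈ 81.97.

α ≈ 6.74, β ≈ 81.97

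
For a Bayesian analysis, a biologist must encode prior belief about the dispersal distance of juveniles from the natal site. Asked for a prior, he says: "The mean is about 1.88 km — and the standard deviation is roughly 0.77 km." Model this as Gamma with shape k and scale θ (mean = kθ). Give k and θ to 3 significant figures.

For Gamma(k, scale θ): mean = kθ, variance = kθ², so CV = 1/√k.
CV = SD/mean = 0.77/1.88 = 0.4096, hence k = 1/CV² = 5.96.
Then θ = mean/k = 1.88/5.96 = 0.315.

k ≈ 5.96, θ ≈ 0.315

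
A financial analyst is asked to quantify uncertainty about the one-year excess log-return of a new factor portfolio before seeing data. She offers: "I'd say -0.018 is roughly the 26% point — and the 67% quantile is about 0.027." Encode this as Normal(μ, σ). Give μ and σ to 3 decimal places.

μ = 0.009, σ = 0.042

For Normal(μ,σ), the p-quantile is μ + z_p·σ. Here z_{0.26} = -0.6433, z_{0.67} = 0.4399.
So -0.018 = μ − 0.6433σ and 0.027 = μ + 0.4399σ.
Subtracting: σ = (0.027 − -0.018)/(0.4399 − (-0.6433)) = 0.042.
Then μ = -0.018 − (-0.6433)·0.042 = 0.009.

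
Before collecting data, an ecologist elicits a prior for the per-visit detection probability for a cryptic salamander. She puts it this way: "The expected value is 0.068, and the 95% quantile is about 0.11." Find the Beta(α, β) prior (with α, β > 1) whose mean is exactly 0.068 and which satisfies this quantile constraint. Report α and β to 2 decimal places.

With mean 0.068 fixed, write α = 0.068s, β = 0.932s where s = α+β.
Need P(θ < 0.11) = 0.95 under Beta(0.068s, 0.932s). Normal approximation: (q−m)/√(m(1−m)/s) ≈ z_{0.95} = 1.64, so s ≈ 0.068·0.932·(1.64)²/(0.11−0.068)² = 97.2.
At s = 97.2: P(θ<0.11) ≈ 0.936. Adjusting to match 0.95 gives s ≈ 116.39.
So α = 0.068·116.39 ≈ 7.91, β = 0.932·116.39 ≈ 108.47.

α ≈ 7.91, β ≈ 108.47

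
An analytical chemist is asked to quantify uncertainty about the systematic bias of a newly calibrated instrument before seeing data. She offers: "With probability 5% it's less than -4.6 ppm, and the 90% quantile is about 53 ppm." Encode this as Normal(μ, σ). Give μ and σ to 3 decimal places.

μ = 27.775, σ = 19.683

The p-quantile of Normal(μ,σ) is μ + z_p·σ, with z_{0.05} = -1.645 and z_{0.9} = 1.282.
Eliminate σ: μ = (z₂·x₁ − z₁·x₂)/(z₂ − z₁) = (1.282·-4.6 − (-1.645)·53)/2.926 = 27.775.
Then σ = (x₂ − x₁)/(z₂ − z₁) = (53 − -4.6)/2.926 = 19.683.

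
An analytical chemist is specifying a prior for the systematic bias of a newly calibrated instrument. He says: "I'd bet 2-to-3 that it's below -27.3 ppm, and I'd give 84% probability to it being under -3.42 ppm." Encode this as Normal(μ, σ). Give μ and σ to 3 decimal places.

For Normal(μ,σ), the p-quantile is μ + z_p·σ. Here z_{0.4} = -0.2533, z_{0.84} = 0.9945.
So -27.3 = μ − 0.2533σ and -3.42 = μ + 0.9945σ.
Subtracting: σ = (-3.42 − -27.3)/(0.9945 − (-0.2533)) = 19.138.
Then μ = -27.3 − (-0.2533)·19.138 = -22.452.

μ = -22.452, σ = 19.138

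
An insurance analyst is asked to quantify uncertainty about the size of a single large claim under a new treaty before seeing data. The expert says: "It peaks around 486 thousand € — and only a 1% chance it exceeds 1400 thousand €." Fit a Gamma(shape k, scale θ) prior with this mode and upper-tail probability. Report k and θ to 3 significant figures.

k ≈ 5.06, θ ≈ 120

Gamma(k,θ) with k>1 has mode (k−1)θ, so θ = 486/(k−1).
Need P(X < 1400) = 0.99 with θ tied to k this way. Start at k = 2, θ = 486: P(X<1400) ≈ 0.782.
Too low — raise k to concentrate. Iterating converges to k ≈ 5.06.
Then θ = 486/(5.06−1) ≈ 120.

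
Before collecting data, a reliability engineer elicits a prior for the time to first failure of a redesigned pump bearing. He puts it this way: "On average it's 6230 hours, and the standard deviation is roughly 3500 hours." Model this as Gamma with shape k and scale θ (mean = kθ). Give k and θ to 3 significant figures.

k ≈ 3.17, θ ≈ 1970

For Gamma(k, scale θ): mean = kθ, variance = kθ², so CV = 1/√k.
CV = SD/mean = 3500/6230 = 0.5618, hence k = 1/CV² = 3.17.
Then θ = mean/k = 6230/3.17 = 1970.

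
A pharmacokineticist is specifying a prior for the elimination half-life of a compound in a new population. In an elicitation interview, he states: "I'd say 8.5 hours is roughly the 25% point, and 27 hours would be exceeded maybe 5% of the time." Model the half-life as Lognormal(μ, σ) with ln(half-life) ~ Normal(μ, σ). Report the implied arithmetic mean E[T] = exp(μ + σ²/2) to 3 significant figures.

If T ~ Lognormal(μ,σ) then ln T ~ Normal(μ,σ), so the p-quantile of ln T is μ + z_p·σ.
ln(8.5) = 2.14 and ln(27) = 3.296; z_{0.25} = -0.6745, z_{0.95} = 1.645.
σ = (3.296 − 2.14)/(1.645 − (-0.6745)) = 0.498.
μ = 2.14 − (-0.6745)·0.498 = 2.476.
E[T] = exp(μ + σ²/2) = exp(2.476 + 0.1242) = 13.5 hours.

E[T] ≈ 13.5 hours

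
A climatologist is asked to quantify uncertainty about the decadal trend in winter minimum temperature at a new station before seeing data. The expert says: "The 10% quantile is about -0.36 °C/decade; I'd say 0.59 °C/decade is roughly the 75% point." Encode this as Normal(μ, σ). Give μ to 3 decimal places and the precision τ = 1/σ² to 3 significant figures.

μ = 0.262, τ = 4.24

For Normal(μ,σ), the p-quantile is μ + z_p·σ. Here z_{0.1} = -1.282, z_{0.75} = 0.6745.
So -0.36 = μ − 1.282σ and 0.59 = μ + 0.6745σ.
Subtracting: σ = (0.59 − -0.36)/(0.6745 − (-1.282)) = 0.486.
Then μ = -0.36 − (-1.282)·0.486 = 0.262.
Precision τ = 1/σ² = 1/0.4857² = 4.24.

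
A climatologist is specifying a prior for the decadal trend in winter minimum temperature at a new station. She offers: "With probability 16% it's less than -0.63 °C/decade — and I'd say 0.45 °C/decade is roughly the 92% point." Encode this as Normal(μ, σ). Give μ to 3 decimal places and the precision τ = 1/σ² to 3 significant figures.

μ = -0.182, τ = 4.94

The p-quantile of Normal(μ,σ) is μ + z_p·σ, with z_{0.16} = -0.9945 and z_{0.92} = 1.405.
Eliminate σ: μ = (z₂·x₁ − z₁·x₂)/(z₂ − z₁) = (1.405·-0.63 − (-0.9945)·0.45)/2.4 = -0.182.
Then σ = (x₂ − x₁)/(z₂ − z₁) = (0.45 − -0.63)/2.4 = 0.450.
Precision τ = 1/σ² = 1/0.4501² = 4.94.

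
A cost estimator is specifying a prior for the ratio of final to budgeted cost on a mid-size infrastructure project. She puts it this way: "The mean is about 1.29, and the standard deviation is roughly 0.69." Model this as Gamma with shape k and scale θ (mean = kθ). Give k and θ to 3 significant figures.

k ≈ 3.5, θ ≈ 0.369

For Gamma(k, scale θ): mean = kθ, variance = kθ², so CV = 1/√k.
CV = SD/mean = 0.69/1.29 = 0.5349, hence k = 1/CV² = 3.5.
Then θ = mean/k = 1.29/3.5 = 0.369.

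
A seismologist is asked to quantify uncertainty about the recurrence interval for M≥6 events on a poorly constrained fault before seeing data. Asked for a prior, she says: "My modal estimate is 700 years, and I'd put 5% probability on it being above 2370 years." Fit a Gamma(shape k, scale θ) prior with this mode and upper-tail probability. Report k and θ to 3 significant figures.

k ≈ 2.75, θ ≈ 401

Gamma(k,θ) with k>1 has mode (k−1)θ, so θ = 700/(k−1).
Need P(X < 2370) = 0.95 with θ tied to k this way. Start at k = 2, θ = 700: P(X<2370) ≈ 0.852.
Too low — raise k to concentrate. Iterating converges to k ≈ 2.75.
Then θ = 700/(2.75−1) ≈ 401.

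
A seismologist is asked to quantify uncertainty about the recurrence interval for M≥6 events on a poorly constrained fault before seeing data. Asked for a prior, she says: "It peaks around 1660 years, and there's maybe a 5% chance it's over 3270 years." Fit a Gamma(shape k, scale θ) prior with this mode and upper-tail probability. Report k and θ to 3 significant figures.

Gamma(k,θ) with k>1 has mode (k−1)θ, so θ = 1660/(k−1).
Need P(X < 3270) = 0.95 with θ tied to k this way. Start at k = 2, θ = 1660: P(X<3270) ≈ 0.586.
Too low — raise k to concentrate. Iterating converges to k ≈ 7.04.
Then θ = 1660/(7.04−1) ≈ 275.

k ≈ 7.04, θ ≈ 275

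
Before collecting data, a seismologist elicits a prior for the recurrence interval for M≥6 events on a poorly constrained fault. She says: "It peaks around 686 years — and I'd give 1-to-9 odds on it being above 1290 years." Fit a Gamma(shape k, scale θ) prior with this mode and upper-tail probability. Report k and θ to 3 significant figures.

k ≈ 5.79, θ ≈ 143

Gamma(k,θ) with k>1 has mode (k−1)θ, so θ = 686/(k−1).
Need P(X < 1290) = 0.9 with θ tied to k this way. Start at k = 2, θ = 686: P(X<1290) ≈ 0.561.
Too low — raise k to concentrate. Iterating converges to k ≈ 5.79.
Then θ = 686/(5.79−1) ≈ 143.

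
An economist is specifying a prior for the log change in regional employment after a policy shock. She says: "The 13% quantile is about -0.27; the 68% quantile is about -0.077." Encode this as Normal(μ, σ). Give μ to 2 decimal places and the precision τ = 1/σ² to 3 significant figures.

The p-quantile of Normal(μ,σ) is μ + z_p·σ, with z_{0.13} = -1.126 and z_{0.68} = 0.4677.
Eliminate σ: μ = (z₂·x₁ − z₁·x₂)/(z₂ − z₁) = (0.4677·-0.27 − (-1.126)·-0.077)/1.594 = -0.13.
Then σ = (x₂ − x₁)/(z₂ − z₁) = (-0.077 − -0.27)/1.594 = 0.12.
Precision τ = 1/σ² = 1/0.1211² = 68.2.

μ = -0.13, τ = 68.2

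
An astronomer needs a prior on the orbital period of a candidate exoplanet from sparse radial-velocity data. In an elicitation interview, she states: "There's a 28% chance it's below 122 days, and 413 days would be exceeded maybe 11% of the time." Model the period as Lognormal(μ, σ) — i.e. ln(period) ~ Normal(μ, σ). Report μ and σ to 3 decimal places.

μ ≈ 5.197, σ ≈ 0.674

If T ~ Lognormal(μ,σ) then ln T ~ Normal(μ,σ), so the p-quantile of ln T is μ + z_p·σ.
ln(122) = 4.804 and ln(413) = 6.023; z_{0.28} = -0.5828, z_{0.89} = 1.227.
σ = (6.023 − 4.804)/(1.227 − (-0.5828)) = 0.674.
μ = 4.804 − (-0.5828)·0.674 = 5.197.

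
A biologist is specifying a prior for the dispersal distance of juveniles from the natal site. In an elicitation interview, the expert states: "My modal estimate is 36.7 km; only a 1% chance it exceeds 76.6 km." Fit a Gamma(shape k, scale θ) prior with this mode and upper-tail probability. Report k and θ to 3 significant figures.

Gamma(k,θ) with k>1 has mode (k−1)θ, so θ = 36.7/(k−1).
Need P(X < 76.6) = 0.99 with θ tied to k this way. Start at k = 2, θ = 36.7: P(X<76.6) ≈ 0.617.
Too low — raise k to concentrate. Iterating converges to k ≈ 10.
Then θ = 36.7/(10−1) ≈ 4.08.

k ≈ 10, θ ≈ 4.08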